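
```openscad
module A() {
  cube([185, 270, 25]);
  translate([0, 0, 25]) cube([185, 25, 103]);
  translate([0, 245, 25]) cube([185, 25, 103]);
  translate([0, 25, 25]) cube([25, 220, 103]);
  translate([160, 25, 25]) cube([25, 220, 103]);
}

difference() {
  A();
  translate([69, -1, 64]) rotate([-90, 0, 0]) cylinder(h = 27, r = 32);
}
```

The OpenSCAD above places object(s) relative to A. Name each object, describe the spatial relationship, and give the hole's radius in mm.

The subtracted cylinder has r = 32 mm.

A is an open box. The open box has a circular hole through its front wall. The hole's radius is 32 mm.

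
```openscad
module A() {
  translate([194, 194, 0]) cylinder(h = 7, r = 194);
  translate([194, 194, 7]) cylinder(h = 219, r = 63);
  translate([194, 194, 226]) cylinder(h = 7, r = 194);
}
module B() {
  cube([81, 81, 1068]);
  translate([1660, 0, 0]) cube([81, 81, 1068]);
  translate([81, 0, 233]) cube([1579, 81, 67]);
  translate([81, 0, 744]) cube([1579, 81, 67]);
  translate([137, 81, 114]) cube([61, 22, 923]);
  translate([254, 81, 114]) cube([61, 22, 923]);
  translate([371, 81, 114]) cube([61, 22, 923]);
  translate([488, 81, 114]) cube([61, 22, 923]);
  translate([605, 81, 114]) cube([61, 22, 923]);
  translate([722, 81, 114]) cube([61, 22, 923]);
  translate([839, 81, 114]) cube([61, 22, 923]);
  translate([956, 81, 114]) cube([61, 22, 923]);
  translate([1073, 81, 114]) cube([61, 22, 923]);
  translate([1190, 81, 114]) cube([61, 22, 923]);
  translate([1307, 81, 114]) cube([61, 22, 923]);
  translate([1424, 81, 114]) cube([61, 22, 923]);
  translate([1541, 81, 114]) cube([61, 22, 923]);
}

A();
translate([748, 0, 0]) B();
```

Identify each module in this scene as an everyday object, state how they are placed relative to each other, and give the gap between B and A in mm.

A is a spool. B is a fence section. The fence section is on the floor beside the spool on its +x side. The gap between the fence section and the spool is 360 mm.

The fence section's nearest face is 360 mm from the spool's +x face.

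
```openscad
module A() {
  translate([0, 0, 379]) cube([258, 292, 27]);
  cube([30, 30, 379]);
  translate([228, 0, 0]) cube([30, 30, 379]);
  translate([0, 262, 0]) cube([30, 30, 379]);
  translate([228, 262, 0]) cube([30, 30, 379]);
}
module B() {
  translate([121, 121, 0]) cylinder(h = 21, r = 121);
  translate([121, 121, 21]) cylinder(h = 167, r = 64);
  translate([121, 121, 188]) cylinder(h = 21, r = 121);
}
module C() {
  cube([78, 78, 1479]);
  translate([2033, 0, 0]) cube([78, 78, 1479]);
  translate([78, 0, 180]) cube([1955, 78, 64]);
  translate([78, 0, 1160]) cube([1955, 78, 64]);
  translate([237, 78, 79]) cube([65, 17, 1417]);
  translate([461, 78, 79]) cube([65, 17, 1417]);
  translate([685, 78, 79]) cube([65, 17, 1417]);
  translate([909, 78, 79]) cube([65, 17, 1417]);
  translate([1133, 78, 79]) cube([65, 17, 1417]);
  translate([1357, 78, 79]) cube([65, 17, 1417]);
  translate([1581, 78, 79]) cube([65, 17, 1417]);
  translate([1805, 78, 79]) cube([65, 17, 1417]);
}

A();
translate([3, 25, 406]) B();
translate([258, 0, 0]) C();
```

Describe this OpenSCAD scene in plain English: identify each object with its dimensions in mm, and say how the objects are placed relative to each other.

A is a four-legged stool. The seat is a 258×292×27 mm slab whose top surface is at z = 406 mm; four square legs, each 30×30 mm in cross-section, run from the floor (z = 0) to the underside of the seat, each flush with a corner of the seat.

B is a spool: two coaxial disc flanges of radius 121 mm and thickness 21 mm, joined by a core cylinder of radius 64 mm and height 167 mm. The lower flange rests on z = 0 and the three cylinders share a vertical axis.

C is a fence section. Two 78×78 mm posts, 1479 mm tall, stand on the floor with a clear span of 1955 mm between their inner faces. Two horizontal rails of 78×64 mm section span the gap between the posts with their undersides at z = 180 mm and z = 1160 mm, flush with the posts' −y face. 8 pickets, each 65 mm wide, 17 mm thick and 1417 mm tall, are fixed to the +y face of the rails with their bottoms at z = 79 mm, evenly spaced across the span with equal gaps (rounded down to the nearest mm) at the −x end and between each pair — any rounding remainder accumulates at the +x end.

The spool is on top of the stool. The fence section is against the stool's +x side, with their −y faces flush.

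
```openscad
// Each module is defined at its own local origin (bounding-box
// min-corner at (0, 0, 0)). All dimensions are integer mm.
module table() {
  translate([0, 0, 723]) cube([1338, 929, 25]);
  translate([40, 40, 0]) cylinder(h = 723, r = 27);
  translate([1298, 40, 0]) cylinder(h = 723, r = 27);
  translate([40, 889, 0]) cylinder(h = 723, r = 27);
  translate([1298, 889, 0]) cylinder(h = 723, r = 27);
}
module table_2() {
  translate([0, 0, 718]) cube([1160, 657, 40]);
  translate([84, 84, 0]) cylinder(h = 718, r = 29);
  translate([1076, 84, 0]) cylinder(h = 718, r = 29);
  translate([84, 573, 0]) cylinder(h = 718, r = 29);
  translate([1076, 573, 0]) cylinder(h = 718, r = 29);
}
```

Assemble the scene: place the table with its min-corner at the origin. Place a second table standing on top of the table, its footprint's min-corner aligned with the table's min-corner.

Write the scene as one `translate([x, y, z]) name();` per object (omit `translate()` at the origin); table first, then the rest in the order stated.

table();
translate([0, 0, 748]) table_2();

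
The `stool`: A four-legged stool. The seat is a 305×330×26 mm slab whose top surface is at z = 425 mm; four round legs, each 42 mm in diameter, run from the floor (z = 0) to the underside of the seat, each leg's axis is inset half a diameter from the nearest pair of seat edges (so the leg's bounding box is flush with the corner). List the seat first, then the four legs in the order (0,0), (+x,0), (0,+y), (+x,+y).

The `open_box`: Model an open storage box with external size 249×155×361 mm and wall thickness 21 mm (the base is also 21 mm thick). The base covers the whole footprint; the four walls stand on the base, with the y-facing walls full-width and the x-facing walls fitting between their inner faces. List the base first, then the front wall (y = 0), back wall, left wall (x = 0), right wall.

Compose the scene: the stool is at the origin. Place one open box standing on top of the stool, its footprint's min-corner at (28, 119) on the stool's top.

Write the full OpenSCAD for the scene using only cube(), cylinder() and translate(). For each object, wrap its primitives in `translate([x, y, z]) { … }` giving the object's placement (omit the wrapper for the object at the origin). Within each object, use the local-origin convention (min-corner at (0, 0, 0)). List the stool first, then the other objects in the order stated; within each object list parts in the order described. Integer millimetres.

translate([0, 0, 399]) cube([305, 330, 26]);
translate([21, 21, 0]) cylinder(h = 399, r = 21);
translate([284, 21, 0]) cylinder(h = 399, r = 21);
translate([21, 309, 0]) cylinder(h = 399, r = 21);
translate([284, 309, 0]) cylinder(h = 399, r = 21);
translate([28, 119, 425]) {
  cube([249, 155, 21]);
  translate([0, 0, 21]) cube([249, 21, 340]);
  translate([0, 134, 21]) cube([249, 21, 340]);
  translate([0, 21, 21]) cube([21, 113, 340]);
  translate([228, 21, 21]) cube([21, 113, 340]);
}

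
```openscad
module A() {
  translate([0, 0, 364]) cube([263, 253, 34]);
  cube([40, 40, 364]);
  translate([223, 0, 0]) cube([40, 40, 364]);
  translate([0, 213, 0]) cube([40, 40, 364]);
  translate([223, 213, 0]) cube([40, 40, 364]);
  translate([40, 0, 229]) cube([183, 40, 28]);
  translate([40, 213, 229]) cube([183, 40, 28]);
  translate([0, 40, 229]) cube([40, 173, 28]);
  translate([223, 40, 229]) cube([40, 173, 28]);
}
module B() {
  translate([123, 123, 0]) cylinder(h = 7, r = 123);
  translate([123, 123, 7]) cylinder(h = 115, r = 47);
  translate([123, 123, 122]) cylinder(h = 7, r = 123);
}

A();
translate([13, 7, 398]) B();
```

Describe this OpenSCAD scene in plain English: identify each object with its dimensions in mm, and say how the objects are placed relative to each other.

A is a four-legged stool. The seat is 263×253 mm, 34 mm thick, top at z = 398 mm. It stands on four square legs, each 40×40 mm in cross-section, from z = 0 to the seat underside, each flush with a corner of the seat. Four stretchers, 40 mm wide and 28 mm tall, connect adjacent legs with their undersides at z = 229 mm, each running between the inner faces of the legs it joins and aligned with the legs' outer faces on the other axis.

B is a spool: two coaxial disc flanges of radius 123 mm and thickness 7 mm, joined by a core cylinder of radius 47 mm and height 115 mm. The lower flange rests on z = 0 and the three cylinders share a vertical axis.

The spool is on top of the stool.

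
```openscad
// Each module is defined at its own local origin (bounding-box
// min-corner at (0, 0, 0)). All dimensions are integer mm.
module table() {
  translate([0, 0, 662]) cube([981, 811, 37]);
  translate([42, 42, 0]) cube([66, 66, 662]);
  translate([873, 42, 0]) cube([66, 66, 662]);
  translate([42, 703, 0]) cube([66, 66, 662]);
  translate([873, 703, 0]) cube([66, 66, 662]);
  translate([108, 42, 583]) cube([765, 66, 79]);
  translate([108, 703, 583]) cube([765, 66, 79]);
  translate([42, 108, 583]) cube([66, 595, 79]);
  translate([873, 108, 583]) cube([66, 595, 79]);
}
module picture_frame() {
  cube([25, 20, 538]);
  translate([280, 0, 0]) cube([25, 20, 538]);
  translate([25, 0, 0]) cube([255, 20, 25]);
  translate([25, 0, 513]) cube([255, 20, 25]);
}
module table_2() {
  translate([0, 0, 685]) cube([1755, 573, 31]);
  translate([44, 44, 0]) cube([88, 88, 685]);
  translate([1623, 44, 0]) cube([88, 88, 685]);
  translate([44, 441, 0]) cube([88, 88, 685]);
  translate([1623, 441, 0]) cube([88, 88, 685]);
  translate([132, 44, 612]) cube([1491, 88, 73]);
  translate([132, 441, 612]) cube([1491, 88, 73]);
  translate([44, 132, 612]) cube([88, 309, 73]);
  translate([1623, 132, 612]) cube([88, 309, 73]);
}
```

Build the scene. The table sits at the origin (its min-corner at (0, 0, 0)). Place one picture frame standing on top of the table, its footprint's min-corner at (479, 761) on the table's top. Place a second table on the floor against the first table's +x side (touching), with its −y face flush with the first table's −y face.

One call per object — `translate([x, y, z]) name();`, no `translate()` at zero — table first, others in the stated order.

table();
translate([479, 761, 699]) picture_frame();
translate([981, 0, 0]) table_2();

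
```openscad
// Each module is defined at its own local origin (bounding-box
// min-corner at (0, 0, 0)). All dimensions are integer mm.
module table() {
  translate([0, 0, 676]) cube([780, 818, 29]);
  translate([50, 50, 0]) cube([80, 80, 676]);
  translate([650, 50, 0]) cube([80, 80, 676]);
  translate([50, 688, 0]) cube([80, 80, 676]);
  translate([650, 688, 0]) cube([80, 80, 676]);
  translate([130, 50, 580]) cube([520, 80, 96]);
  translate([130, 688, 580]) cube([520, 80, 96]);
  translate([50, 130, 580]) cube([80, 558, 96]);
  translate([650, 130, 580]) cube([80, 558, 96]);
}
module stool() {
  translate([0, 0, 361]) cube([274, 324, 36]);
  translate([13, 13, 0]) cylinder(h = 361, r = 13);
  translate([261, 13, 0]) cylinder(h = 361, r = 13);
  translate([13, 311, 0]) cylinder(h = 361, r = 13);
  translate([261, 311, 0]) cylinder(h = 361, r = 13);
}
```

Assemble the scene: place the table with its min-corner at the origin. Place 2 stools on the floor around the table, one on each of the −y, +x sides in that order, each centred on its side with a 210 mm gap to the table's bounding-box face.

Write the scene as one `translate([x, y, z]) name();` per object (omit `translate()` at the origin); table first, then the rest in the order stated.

table();
translate([253, -534, 0]) stool();
translate([990, 247, 0]) stool();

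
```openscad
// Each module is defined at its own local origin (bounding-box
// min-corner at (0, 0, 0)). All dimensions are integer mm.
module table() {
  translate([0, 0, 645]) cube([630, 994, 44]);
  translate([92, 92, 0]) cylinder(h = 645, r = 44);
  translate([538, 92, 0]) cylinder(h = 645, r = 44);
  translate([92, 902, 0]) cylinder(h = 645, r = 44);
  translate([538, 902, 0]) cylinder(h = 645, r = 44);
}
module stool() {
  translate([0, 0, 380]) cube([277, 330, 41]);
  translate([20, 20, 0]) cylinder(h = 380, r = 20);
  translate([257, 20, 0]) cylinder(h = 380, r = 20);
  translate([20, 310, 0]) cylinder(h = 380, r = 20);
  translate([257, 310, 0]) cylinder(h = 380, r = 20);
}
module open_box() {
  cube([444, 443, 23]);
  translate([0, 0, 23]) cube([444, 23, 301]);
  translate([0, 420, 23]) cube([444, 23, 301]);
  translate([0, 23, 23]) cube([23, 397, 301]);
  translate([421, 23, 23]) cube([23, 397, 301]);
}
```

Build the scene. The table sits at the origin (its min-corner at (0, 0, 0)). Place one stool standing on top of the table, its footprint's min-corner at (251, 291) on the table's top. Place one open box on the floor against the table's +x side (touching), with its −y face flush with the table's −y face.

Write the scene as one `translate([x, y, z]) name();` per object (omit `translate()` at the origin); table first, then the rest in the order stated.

table();
translate([251, 291, 689]) stool();
translate([630, 0, 0]) open_box();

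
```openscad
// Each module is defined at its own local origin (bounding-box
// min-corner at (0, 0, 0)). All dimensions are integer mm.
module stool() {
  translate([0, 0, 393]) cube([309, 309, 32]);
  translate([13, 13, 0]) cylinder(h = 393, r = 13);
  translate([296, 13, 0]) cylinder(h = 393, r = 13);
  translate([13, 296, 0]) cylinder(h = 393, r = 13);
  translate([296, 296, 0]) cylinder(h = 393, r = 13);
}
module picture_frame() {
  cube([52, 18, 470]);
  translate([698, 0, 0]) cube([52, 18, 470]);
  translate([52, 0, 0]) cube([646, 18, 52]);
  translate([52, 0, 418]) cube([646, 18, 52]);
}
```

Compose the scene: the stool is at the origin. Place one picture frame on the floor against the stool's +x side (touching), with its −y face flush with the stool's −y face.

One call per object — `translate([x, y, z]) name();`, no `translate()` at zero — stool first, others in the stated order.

stool();
translate([309, 0, 0]) picture_frame();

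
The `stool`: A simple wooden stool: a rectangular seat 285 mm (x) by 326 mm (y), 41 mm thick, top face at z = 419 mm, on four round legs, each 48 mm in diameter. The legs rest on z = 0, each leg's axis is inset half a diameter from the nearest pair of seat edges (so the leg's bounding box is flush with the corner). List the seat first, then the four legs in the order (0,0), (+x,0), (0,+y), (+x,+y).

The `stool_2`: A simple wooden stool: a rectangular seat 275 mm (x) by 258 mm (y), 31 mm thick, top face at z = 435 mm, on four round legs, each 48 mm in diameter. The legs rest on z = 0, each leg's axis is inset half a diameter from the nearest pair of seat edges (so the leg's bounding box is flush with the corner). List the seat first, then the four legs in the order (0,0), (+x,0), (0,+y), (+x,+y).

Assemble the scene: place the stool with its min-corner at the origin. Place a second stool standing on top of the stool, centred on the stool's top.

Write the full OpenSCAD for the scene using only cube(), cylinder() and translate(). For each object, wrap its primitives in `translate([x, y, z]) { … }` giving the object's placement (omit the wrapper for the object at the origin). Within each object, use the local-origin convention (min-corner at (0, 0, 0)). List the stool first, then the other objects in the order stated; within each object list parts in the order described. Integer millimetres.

translate([0, 0, 378]) cube([285, 326, 41]);
translate([24, 24, 0]) cylinder(h = 378, r = 24);
translate([261, 24, 0]) cylinder(h = 378, r = 24);
translate([24, 302, 0]) cylinder(h = 378, r = 24);
translate([261, 302, 0]) cylinder(h = 378, r = 24);
translate([5, 34, 419]) {
  translate([0, 0, 404]) cube([275, 258, 31]);
  translate([24, 24, 0]) cylinder(h = 404, r = 24);
  translate([251, 24, 0]) cylinder(h = 404, r = 24);
  translate([24, 234, 0]) cylinder(h = 404, r = 24);
  translate([251, 234, 0]) cylinder(h = 404, r = 24);
}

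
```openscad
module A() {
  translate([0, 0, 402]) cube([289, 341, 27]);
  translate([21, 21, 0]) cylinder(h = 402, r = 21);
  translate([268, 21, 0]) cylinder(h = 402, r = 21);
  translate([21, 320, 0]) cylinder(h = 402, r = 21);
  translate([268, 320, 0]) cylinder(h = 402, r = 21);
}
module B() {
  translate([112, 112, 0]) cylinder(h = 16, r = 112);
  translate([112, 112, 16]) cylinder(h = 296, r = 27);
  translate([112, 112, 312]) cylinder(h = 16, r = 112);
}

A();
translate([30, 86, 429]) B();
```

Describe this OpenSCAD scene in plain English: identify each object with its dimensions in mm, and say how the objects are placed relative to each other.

A is a four-legged stool. The seat is 289×341 mm, 27 mm thick, top at z = 429 mm. It stands on four round legs, each 42 mm in diameter, from z = 0 to the seat underside, each leg's axis is inset half a diameter from the nearest pair of seat edges (so the leg's bounding box is flush with the corner).

B is a spool: two coaxial disc flanges of radius 112 mm and thickness 16 mm, joined by a core cylinder of radius 27 mm and height 296 mm. The lower flange rests on z = 0 and the three cylinders share a vertical axis.

The spool is on top of the stool.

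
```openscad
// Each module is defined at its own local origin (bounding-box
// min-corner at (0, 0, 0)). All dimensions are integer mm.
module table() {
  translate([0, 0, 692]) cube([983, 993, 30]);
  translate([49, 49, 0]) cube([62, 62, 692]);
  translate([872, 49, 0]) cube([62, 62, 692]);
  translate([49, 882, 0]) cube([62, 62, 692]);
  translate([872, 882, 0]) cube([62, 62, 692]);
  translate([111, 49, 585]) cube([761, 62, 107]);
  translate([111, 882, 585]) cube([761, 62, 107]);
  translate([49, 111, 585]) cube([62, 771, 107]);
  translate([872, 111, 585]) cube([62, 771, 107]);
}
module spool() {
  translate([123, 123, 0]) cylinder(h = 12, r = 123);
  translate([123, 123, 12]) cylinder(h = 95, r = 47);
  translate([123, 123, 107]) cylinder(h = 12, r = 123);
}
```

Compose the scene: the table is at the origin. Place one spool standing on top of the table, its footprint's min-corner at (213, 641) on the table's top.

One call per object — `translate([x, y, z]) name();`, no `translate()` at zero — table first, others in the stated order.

table();
translate([213, 641, 722]) spool();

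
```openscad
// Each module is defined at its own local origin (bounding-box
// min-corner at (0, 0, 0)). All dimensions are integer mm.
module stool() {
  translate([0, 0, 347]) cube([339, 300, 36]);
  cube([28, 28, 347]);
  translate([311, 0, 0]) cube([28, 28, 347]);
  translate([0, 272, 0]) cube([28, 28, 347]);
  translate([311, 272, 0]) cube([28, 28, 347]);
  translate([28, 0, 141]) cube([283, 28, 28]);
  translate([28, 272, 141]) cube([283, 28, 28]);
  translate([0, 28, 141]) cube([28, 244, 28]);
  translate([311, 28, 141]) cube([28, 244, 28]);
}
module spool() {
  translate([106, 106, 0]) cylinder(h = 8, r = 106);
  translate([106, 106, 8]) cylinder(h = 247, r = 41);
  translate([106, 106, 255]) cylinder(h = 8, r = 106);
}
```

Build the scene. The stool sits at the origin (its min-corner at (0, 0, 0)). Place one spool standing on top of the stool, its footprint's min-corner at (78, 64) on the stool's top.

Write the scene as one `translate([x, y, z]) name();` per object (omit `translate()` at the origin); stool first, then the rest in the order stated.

stool();
translate([78, 64, 383]) spool();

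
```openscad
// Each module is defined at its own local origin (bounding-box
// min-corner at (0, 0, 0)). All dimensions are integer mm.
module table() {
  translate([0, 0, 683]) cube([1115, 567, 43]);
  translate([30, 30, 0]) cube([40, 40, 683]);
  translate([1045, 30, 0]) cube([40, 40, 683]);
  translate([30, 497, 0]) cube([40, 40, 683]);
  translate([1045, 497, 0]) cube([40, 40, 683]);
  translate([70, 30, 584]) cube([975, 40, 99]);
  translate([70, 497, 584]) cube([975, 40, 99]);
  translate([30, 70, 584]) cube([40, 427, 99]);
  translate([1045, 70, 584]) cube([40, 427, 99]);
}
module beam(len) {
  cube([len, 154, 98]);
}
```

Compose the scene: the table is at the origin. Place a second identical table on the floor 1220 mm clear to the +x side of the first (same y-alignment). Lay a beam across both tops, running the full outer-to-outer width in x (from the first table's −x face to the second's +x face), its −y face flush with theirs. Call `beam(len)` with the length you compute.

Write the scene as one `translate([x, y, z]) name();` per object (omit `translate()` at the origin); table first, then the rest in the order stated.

table();
translate([2335, 0, 0]) table();
translate([0, 0, 726]) beam(3450);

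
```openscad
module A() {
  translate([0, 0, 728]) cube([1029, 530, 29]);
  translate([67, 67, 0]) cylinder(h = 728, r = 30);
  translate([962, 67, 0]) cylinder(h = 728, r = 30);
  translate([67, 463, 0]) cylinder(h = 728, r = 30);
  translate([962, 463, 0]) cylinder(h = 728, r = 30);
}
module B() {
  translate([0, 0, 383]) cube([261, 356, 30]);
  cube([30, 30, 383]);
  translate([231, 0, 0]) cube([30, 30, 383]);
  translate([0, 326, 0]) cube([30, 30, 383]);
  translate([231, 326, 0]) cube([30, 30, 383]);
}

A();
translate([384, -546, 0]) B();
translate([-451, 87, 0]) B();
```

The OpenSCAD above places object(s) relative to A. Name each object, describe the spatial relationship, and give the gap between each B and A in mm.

Each stool's nearest face is 190 mm from the table's bounding box.

A is a table. B is a stool. Two stools sit around the table at the −y, −x sides. The gap between each stool and the table is 190 mm.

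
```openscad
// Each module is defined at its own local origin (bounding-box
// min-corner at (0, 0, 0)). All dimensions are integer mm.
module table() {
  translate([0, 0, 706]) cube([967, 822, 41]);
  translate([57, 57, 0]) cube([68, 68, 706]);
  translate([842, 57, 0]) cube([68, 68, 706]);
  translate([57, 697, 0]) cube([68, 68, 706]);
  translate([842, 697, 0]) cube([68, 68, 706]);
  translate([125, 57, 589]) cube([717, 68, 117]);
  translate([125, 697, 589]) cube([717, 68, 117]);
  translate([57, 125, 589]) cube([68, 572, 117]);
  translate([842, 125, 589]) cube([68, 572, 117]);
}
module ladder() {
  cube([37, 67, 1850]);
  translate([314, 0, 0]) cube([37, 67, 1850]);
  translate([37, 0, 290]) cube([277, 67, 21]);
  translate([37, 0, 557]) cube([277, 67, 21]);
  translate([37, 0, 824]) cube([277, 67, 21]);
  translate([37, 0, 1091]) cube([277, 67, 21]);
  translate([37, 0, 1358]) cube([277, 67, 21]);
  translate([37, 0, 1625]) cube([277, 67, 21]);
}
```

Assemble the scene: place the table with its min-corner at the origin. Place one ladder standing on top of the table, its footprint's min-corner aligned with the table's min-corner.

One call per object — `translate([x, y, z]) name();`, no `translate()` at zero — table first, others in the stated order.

table();
translate([0, 0, 747]) ladder();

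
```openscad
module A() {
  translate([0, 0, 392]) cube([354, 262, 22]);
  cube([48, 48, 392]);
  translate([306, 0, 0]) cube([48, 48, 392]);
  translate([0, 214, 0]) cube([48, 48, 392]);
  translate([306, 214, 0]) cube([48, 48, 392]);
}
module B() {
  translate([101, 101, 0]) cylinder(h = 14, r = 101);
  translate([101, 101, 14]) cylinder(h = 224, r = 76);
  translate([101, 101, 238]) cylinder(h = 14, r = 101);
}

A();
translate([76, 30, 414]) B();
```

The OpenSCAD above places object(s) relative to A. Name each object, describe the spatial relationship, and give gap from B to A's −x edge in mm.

The spool's min-x is at 76; the stool's min-x is 0; gap = 76 mm.

A is a stool. B is a spool. The spool is on top of the stool, centred. The gap from the spool to the stool's −x edge is 76 mm.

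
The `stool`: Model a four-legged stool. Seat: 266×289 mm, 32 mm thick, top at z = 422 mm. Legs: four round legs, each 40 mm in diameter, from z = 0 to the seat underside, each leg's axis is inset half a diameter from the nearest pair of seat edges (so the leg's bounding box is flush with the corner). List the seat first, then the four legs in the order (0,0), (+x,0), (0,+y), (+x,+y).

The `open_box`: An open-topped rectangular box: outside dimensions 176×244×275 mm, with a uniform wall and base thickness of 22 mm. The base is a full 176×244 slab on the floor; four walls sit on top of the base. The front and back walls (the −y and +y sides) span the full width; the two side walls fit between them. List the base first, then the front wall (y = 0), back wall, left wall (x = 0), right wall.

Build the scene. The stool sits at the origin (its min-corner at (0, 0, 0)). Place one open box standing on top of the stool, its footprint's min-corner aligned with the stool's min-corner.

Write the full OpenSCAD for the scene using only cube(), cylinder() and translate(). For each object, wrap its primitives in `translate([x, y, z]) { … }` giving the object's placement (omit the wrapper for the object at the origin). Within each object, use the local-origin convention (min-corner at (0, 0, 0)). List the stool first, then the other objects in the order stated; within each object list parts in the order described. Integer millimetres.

translate([0, 0, 390]) cube([266, 289, 32]);
translate([20, 20, 0]) cylinder(h = 390, r = 20);
translate([246, 20, 0]) cylinder(h = 390, r = 20);
translate([20, 269, 0]) cylinder(h = 390, r = 20);
translate([246, 269, 0]) cylinder(h = 390, r = 20);
translate([0, 0, 422]) {
  cube([176, 244, 22]);
  translate([0, 0, 22]) cube([176, 22, 253]);
  translate([0, 222, 22]) cube([176, 22, 253]);
  translate([0, 22, 22]) cube([22, 200, 253]);
  translate([154, 22, 22]) cube([22, 200, 253]);
}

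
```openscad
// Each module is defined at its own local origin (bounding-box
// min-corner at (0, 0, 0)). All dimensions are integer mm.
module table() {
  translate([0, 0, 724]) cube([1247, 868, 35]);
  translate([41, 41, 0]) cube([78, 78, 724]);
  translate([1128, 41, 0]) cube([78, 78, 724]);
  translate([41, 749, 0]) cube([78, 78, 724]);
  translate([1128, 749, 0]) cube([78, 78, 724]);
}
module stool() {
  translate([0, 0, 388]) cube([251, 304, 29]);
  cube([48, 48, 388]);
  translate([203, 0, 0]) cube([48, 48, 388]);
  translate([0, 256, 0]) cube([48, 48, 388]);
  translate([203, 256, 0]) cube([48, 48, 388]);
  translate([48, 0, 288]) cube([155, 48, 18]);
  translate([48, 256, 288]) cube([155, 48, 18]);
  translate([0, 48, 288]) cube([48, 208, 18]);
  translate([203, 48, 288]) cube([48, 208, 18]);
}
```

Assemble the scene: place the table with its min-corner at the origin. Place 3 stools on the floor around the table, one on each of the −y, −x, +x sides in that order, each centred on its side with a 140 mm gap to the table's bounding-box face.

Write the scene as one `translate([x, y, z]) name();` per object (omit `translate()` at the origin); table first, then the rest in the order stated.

table();
translate([498, -444, 0]) stool();
translate([-391, 282, 0]) stool();
translate([1387, 282, 0]) stool();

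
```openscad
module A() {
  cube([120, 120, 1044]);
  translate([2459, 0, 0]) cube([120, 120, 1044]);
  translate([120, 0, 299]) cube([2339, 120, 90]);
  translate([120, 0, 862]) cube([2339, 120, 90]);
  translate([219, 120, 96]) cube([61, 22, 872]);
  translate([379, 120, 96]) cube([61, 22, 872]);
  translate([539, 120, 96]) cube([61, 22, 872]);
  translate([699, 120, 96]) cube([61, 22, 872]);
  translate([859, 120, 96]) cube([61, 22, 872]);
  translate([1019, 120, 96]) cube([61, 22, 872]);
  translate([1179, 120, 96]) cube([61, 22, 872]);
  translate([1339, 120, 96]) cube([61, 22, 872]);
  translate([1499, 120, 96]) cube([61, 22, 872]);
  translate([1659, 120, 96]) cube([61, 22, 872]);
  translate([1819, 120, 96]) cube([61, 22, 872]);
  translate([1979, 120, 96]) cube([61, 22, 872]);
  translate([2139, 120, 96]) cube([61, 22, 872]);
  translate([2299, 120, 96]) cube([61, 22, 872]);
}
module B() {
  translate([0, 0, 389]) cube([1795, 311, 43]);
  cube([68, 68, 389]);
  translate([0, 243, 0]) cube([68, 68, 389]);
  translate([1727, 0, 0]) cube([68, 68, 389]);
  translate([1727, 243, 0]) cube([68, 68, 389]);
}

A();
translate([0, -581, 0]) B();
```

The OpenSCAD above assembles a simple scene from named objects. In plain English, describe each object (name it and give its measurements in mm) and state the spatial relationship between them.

A is a fence section. Two 120×120 mm posts, 1044 mm tall, stand on the floor with a clear span of 2339 mm between their inner faces. Two horizontal rails of 120×90 mm section span the gap between the posts with their undersides at z = 299 mm and z = 862 mm, flush with the posts' −y face. 14 pickets, each 61 mm wide, 22 mm thick and 872 mm tall, are fixed to the +y face of the rails with their bottoms at z = 96 mm, evenly spaced across the span with equal gaps (rounded down to the nearest mm) at the −x end and between each pair — any rounding remainder accumulates at the +x end.

B is a long wooden bench with a 1795 mm (x) × 311 mm (y) seat, 43 mm thick, its top surface 432 mm above the floor. Four 68 mm square legs at the seat corners, flush with the edges, run from z = 0 to the seat underside.

The bench is on the floor beside the fence section on its −y side.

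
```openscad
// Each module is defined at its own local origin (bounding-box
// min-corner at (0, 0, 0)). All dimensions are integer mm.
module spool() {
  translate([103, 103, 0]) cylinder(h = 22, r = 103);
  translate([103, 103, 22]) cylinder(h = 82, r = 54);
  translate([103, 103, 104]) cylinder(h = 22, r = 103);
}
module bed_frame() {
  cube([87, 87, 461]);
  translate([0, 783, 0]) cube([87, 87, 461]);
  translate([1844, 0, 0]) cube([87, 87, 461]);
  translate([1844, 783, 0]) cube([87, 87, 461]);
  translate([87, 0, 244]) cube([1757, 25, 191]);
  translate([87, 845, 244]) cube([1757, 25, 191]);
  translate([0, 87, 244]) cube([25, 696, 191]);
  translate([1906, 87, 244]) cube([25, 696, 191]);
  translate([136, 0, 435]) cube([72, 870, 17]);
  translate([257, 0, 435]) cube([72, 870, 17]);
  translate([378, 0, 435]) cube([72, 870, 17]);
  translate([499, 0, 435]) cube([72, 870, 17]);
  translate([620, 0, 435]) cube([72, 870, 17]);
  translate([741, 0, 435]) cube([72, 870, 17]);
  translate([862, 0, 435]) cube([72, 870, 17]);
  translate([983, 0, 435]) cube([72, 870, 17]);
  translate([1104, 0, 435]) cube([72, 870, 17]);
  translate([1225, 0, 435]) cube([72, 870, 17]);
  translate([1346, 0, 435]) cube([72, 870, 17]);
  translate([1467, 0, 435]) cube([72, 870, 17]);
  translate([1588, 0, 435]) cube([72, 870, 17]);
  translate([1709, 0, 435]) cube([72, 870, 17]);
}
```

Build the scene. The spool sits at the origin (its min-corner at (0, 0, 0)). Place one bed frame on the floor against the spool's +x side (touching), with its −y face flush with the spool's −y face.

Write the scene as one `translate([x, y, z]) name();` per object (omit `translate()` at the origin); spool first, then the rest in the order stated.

spool();
translate([206, 0, 0]) bed_frame();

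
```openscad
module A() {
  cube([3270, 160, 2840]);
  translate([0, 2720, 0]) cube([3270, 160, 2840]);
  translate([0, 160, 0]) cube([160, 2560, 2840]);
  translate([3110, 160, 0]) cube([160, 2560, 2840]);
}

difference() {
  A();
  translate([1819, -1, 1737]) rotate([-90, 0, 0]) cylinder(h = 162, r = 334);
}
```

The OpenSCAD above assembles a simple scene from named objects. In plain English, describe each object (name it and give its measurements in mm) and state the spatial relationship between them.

A is the wall frame of a small rectangular building: four walls, each 2840 mm tall and 160 mm thick, enclosing a footprint 3270 mm (x) by 2880 mm (y) outside-to-outside, with no floor or roof. The front and back walls (the −y and +y sides) span the full width; the two side walls fit between them.

The house frame has a circular hole of radius 334 mm through its front wall, centred at (x = 1819, z = 1737).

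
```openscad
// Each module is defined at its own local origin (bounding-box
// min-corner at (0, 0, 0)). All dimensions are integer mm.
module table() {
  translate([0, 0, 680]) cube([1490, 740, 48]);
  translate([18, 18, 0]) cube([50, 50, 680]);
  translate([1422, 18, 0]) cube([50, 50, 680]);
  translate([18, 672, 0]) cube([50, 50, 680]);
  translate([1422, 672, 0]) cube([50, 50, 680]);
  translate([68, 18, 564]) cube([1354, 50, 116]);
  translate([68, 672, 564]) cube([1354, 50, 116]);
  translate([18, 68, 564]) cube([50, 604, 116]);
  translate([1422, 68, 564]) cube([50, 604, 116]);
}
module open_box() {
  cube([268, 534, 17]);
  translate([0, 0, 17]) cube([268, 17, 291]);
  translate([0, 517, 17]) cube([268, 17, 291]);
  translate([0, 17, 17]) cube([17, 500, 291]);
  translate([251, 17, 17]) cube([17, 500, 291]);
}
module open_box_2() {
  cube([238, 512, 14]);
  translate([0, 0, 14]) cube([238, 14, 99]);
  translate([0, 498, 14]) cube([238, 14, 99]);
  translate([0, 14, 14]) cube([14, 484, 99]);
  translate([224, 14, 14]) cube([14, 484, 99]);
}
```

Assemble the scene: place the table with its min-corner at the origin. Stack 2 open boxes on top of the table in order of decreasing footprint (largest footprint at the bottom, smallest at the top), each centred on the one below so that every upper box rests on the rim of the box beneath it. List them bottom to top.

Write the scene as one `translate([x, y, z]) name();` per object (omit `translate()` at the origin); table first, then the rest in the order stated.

table();
translate([611, 103, 728]) open_box();
translate([626, 114, 1036]) open_box_2();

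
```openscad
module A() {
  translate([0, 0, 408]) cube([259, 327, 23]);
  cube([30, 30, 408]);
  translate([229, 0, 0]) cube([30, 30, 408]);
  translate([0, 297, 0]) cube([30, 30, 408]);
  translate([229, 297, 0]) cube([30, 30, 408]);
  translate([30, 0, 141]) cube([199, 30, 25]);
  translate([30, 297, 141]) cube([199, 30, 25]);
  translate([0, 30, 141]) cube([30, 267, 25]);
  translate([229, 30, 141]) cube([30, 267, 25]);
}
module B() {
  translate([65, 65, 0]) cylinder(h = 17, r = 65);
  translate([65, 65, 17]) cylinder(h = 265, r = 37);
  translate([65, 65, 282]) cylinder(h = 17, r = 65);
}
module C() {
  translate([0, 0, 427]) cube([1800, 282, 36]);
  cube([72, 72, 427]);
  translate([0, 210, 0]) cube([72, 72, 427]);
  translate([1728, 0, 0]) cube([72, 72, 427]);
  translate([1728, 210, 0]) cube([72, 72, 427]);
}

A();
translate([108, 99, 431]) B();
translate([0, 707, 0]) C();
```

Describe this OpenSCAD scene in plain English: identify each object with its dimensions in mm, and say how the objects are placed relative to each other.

A is a four-legged stool. The seat is 259×327 mm, 23 mm thick, top at z = 431 mm. It stands on four square legs, each 30×30 mm in cross-section, from z = 0 to the seat underside, each flush with a corner of the seat. Four stretchers, 30 mm wide and 25 mm tall, connect adjacent legs with their undersides at z = 141 mm, each running between the inner faces of the legs it joins and aligned with the legs' outer faces on the other axis.

B is a spool: two coaxial disc flanges of radius 65 mm and thickness 17 mm, joined by a core cylinder of radius 37 mm and height 265 mm. The lower flange rests on z = 0 and the three cylinders share a vertical axis.

C is a long wooden bench with a 1800 mm (x) × 282 mm (y) seat, 36 mm thick, its top surface 463 mm above the floor. Four 72 mm square legs at the seat corners, flush with the edges, run from z = 0 to the seat underside.

The spool is on top of the stool. The bench is on the floor beside the stool on its +y side.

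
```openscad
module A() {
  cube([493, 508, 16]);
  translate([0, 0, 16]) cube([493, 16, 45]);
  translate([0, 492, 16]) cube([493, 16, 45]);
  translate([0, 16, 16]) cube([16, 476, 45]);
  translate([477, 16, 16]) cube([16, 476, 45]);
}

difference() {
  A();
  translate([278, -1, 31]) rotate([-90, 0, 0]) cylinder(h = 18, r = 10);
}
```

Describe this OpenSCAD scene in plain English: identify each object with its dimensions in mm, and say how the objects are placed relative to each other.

A is an open-topped rectangular box: outside dimensions 493×508×61 mm, with a uniform wall and base thickness of 16 mm. The base is a full 493×508 slab on the floor; four walls sit on top of the base. The front and back walls (the −y and +y sides) span the full width; the two side walls fit between them.

The open box has a circular hole of radius 10 mm through its front wall, centred at (x = 278, z = 31).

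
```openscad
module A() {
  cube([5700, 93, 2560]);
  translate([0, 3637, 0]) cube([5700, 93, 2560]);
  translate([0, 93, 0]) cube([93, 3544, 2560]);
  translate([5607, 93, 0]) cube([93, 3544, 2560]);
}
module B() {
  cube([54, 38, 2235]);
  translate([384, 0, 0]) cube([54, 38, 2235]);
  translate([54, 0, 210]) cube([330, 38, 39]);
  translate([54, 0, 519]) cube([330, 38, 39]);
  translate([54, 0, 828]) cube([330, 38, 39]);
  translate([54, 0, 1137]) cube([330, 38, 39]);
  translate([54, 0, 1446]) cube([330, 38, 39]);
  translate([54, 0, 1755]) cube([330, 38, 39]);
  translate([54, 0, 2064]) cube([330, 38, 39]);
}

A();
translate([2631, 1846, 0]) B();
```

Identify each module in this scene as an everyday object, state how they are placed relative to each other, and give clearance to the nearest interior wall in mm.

Clearances: x = 2538, y = 1753; minimum 1753 mm.

A is a house frame. B is a ladder. The ladder sits inside the house frame, centred. The clearance to the nearest interior wall is 1753 mm.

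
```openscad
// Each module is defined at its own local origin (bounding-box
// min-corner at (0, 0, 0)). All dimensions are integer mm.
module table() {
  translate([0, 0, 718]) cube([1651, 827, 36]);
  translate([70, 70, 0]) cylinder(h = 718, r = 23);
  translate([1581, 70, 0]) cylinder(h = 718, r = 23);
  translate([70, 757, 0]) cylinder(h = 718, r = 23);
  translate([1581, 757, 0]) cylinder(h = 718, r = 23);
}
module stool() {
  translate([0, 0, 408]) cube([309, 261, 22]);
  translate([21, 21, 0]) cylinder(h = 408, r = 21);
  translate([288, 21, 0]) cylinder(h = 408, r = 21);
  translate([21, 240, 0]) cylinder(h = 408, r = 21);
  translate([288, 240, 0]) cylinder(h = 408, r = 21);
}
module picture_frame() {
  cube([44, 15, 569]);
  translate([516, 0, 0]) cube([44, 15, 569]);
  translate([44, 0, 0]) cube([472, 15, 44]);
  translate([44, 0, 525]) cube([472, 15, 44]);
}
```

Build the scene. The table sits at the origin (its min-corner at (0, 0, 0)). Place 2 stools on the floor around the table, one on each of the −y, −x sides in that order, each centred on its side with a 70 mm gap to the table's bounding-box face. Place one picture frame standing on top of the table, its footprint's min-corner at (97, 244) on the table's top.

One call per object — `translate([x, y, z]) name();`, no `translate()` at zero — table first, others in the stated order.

table();
translate([671, -331, 0]) stool();
translate([-379, 283, 0]) stool();
translate([97, 244, 754]) picture_frame();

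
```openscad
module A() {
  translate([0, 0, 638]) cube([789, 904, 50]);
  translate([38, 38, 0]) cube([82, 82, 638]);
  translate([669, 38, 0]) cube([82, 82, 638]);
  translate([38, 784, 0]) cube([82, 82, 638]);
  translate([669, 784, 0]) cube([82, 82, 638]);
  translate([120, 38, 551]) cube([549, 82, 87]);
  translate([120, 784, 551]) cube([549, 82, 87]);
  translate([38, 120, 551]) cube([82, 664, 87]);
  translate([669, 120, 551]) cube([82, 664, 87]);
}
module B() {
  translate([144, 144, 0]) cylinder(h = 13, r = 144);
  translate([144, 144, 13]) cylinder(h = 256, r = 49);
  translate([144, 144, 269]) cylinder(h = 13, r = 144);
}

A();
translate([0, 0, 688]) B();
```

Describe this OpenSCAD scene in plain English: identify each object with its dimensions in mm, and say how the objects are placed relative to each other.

A is a rectangular dining table. The top is 789×904×50 mm with its upper surface at z = 688 mm. It stands on four 82×82 mm square legs, each inset 38 mm from the nearest pair of top edges, running from the floor to the underside of the top. Four apron rails, 82 mm thick and 87 mm tall, run between adjacent legs with their top edges flush with the underside of the top and their outer faces flush with the legs' outer faces.

B is a spool: two coaxial disc flanges of radius 144 mm and thickness 13 mm, joined by a core cylinder of radius 49 mm and height 256 mm. The lower flange rests on z = 0 and the three cylinders share a vertical axis.

The spool is on top of the table.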